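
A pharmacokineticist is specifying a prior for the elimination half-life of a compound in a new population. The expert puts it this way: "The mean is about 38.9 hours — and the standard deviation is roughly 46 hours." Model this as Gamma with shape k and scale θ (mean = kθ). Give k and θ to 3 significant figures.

k ≈ 0.715, θ ≈ 54.4

For Gamma(k, scale θ): mean = kθ, variance = kθ², so CV = 1/√k.
CV = SD/mean = 46/38.9 = 1.183, hence k = 1/CV² = 0.715.
Then θ = mean/k = 38.9/0.715 = 54.4.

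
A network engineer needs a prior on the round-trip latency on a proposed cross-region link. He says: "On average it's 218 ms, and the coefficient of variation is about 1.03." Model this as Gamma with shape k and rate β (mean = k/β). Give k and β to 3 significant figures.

k ≈ 0.943, β ≈ 0.00432

For Gamma(k, rate β): mean = k/β, variance = k/β², so CV = 1/√k.
CV = 1.03, hence k = 1/CV² = 0.943.
Then β = k/mean = 0.943/218 = 0.00432.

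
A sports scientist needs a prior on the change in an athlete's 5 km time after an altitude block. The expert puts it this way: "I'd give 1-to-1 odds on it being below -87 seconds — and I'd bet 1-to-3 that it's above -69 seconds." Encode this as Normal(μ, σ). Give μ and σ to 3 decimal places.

For Normal(μ,σ), the p-quantile is μ + z_p·σ. Here z_{0.5} = 0, z_{0.75} = 0.6745.
So -87 = μ + 0σ and -69 = μ + 0.6745σ.
Subtracting: σ = (-69 − -87)/(0.6745 − (0)) = 26.687.
Then μ = -87 − (0)·26.687 = -87.000.

μ = -87.000, σ = 26.687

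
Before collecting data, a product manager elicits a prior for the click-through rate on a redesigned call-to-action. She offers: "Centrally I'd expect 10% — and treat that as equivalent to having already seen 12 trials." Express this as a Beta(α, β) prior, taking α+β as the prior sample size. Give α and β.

Under the effective-sample-size interpretation, Beta(α, β) has prior mean α/(α+β) and prior sample size α+β.
So α+β = 12 and α/(α+β) = 0.1, giving α = 0.1·12 = 1.2 and β = 12 − 1.2 = 10.8.

α = 1.2, β = 10.8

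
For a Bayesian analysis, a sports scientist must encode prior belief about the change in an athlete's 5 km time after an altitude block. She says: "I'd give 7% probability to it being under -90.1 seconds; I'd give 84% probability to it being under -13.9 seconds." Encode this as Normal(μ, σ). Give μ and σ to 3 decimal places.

For Normal(μ,σ), the p-quantile is μ + z_p·σ. Here z_{0.07} = -1.476, z_{0.84} = 0.9945.
So -90.1 = μ − 1.476σ and -13.9 = μ + 0.9945σ.
Subtracting: σ = (-13.9 − -90.1)/(0.9945 − (-1.476)) = 30.847.
Then μ = -90.1 − (-1.476)·30.847 = -44.576.

μ = -44.576, σ = 30.847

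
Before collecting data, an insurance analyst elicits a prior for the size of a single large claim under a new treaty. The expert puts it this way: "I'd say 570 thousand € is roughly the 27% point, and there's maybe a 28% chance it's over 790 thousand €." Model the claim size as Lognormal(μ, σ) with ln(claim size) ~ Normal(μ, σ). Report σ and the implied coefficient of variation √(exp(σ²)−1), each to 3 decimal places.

If T ~ Lognormal(μ,σ) then ln T ~ Normal(μ,σ), so the p-quantile of ln T is μ + z_p·σ.
ln(570) = 6.346 and ln(790) = 6.672; z_{0.27} = -0.6128, z_{0.72} = 0.5828.
σ = (6.672 − 6.346)/(0.5828 − (-0.6128)) = 0.273.
μ = 6.346 − (-0.6128)·0.273 = 6.513.
CV = √(exp(σ²)−1) = √(exp(0.0745)−1) = 0.278.

σ ≈ 0.273, CV ≈ 0.278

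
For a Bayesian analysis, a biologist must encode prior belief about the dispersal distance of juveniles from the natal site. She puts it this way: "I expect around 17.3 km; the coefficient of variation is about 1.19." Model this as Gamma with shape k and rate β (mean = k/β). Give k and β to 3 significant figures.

k ≈ 0.706, β ≈ 0.0408

For Gamma(k, rate β): mean = k/β, variance = k/β², so CV = 1/√k.
CV = 1.19, hence k = 1/CV² = 0.706.
Then β = k/mean = 0.706/17.3 = 0.0408.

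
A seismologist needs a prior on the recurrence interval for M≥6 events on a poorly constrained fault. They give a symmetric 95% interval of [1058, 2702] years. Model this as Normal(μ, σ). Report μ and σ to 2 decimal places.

μ = 1880.00, σ = 419.40

A symmetric 95% interval runs μ ± z·σ with z = 1.96.
Half-width = 822, so σ = 822/1.96 = 419.40.
μ is the interval midpoint, 1880.00.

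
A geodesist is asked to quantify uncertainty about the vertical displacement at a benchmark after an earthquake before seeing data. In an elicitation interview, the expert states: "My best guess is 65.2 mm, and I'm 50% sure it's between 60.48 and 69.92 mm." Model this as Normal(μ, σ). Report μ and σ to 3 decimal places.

A symmetric 50% interval runs μ ± z·σ with z = 0.6745.
Half-width = 4.72, so σ = 4.72/0.6745 = 6.998.
μ is the stated best guess, 65.200.

μ = 65.200, σ = 6.998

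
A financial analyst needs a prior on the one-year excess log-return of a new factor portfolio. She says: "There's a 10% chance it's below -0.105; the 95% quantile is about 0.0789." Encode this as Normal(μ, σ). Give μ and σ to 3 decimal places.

For Normal(μ,σ), the p-quantile is μ + z_p·σ. Here z_{0.1} = -1.282, z_{0.95} = 1.645.
So -0.105 = μ − 1.282σ and 0.0789 = μ + 1.645σ.
Subtracting: σ = (0.0789 − -0.105)/(1.645 − (-1.282)) = 0.063.
Then μ = -0.105 − (-1.282)·0.063 = -0.024.

μ = -0.024, σ = 0.063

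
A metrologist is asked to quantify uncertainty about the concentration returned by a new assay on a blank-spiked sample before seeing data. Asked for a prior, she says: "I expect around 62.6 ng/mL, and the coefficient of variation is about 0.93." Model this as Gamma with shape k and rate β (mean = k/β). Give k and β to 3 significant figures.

For Gamma(k, rate β): mean = k/β, variance = k/β², so CV = 1/√k.
CV = 0.93, hence k = 1/CV² = 1.16.
Then β = k/mean = 1.16/62.6 = 0.0185.

k ≈ 1.16, β ≈ 0.0185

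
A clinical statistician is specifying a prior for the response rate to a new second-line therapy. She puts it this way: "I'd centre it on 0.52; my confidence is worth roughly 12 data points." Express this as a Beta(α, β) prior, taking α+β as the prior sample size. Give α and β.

α = 6.24, β = 5.76

Under the effective-sample-size interpretation, Beta(α, β) has prior mean α/(α+β) and prior sample size α+β.
So α+β = 12 and α/(α+β) = 0.52, giving α = 0.52·12 = 6.24 and β = 12 − 6.24 = 5.76.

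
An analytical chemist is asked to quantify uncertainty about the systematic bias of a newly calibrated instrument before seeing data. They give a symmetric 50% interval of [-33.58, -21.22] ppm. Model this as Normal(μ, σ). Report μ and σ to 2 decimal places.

A symmetric 50% interval runs μ ± z·σ with z = 0.6745.
Half-width = 6.18, so σ = 6.18/0.6745 = 9.16.
μ is the interval midpoint, -27.40.

μ = -27.40, σ = 9.16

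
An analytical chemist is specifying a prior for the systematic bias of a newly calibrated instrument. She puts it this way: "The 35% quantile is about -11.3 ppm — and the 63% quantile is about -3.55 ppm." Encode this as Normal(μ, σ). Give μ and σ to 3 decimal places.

For Normal(μ,σ), the p-quantile is μ + z_p·σ. Here z_{0.35} = -0.3853, z_{0.63} = 0.3319.
So -11.3 = μ − 0.3853σ and -3.55 = μ + 0.3319σ.
Subtracting: σ = (-3.55 − -11.3)/(0.3319 − (-0.3853)) = 10.806.
Then μ = -11.3 − (-0.3853)·10.806 = -7.136.

μ = -7.136, σ = 10.806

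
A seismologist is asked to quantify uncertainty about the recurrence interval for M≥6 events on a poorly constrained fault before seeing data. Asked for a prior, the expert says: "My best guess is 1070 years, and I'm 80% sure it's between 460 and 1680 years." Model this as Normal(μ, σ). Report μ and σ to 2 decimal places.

A symmetric 80% interval runs μ ± z·σ with z = 1.282.
Half-width = 610, so σ = 610/1.282 = 475.99.
μ is the stated best guess, 1070.00.

μ = 1070.00, σ = 475.99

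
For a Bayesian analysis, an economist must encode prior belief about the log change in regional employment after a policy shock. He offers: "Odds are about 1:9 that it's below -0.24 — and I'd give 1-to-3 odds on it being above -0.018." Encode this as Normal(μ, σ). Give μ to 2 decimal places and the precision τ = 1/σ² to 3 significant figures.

μ = -0.09, τ = 77.6

For Normal(μ,σ), the p-quantile is μ + z_p·σ. Here z_{0.1} = -1.282, z_{0.75} = 0.6745.
So -0.24 = μ − 1.282σ and -0.018 = μ + 0.6745σ.
Subtracting: σ = (-0.018 − -0.24)/(0.6745 − (-1.282)) = 0.11.
Then μ = -0.24 − (-1.282)·0.11 = -0.09.
Precision τ = 1/σ² = 1/0.1135² = 77.6.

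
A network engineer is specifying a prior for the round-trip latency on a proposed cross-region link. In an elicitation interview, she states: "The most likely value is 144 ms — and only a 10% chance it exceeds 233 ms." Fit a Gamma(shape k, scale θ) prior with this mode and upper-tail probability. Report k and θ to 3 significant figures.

k ≈ 9.13, θ ≈ 17.7

Gamma(k,θ) with k>1 has mode (k−1)θ, so θ = 144/(k−1).
Need P(X < 233) = 0.9 with θ tied to k this way. Start at k = 2, θ = 144: P(X<233) ≈ 0.481.
Too low — raise k to concentrate. Iterating converges to k ≈ 9.13.
Then θ = 144/(9.13−1) ≈ 17.7.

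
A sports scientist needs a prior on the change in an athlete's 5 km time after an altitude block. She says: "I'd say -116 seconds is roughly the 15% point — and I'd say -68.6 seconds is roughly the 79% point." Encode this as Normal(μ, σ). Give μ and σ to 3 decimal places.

For Normal(μ,σ), the p-quantile is μ + z_p·σ. Here z_{0.15} = -1.036, z_{0.79} = 0.8064.
So -116 = μ − 1.036σ and -68.6 = μ + 0.8064σ.
Subtracting: σ = (-68.6 − -116)/(0.8064 − (-1.036)) = 25.721.
Then μ = -116 − (-1.036)·25.721 = -89.342.

μ = -89.342, σ = 25.721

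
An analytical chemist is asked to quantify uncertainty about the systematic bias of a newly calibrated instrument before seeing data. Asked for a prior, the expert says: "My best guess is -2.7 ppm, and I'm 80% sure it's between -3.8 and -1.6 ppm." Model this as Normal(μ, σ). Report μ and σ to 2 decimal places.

A symmetric 80% interval runs μ ± z·σ with z = 1.282.
Half-width = 1.1, so σ = 1.1/1.282 = 0.86.
μ is the stated best guess, -2.70.

μ = -2.70, σ = 0.86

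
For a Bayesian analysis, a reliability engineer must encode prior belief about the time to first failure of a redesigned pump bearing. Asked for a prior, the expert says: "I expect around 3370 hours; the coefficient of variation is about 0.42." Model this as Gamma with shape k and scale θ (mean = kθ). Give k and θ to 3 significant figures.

For Gamma(k, scale θ): mean = kθ, variance = kθ², so CV = 1/√k.
CV = 0.42, hence k = 1/CV² = 5.67.
Then θ = mean/k = 3370/5.67 = 594.

k ≈ 5.67, θ ≈ 594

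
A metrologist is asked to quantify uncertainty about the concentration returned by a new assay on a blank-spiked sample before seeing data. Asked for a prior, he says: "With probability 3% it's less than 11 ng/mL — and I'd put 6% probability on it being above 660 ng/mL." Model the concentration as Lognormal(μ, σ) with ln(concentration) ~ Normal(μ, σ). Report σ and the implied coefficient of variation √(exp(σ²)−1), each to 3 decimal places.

If T ~ Lognormal(μ,σ) then ln T ~ Normal(μ,σ), so the p-quantile of ln T is μ + z_p·σ.
ln(11) = 2.398 and ln(660) = 6.492; z_{0.03} = -1.881, z_{0.94} = 1.555.
σ = (6.492 − 2.398)/(1.555 − (-1.881)) = 1.192.
μ = 2.398 − (-1.881)·1.192 = 4.639.
CV = √(exp(σ²)−1) = √(exp(1.4203)−1) = 1.772.

σ ≈ 1.192, CV ≈ 1.772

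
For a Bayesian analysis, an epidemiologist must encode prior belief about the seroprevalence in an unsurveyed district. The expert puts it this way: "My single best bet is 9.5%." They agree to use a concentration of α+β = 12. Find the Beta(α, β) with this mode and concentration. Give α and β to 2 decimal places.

For α,β > 1 the Beta mode is (α−1)/(α+β−2). With α+β = 12, the mode is (α−1)/10.
Set (α−1)/10 = 0.095 → α = 1 + 0.095·10 = 1.95.
β = 12 − α = 10.05.

α = 1.95, β = 10.05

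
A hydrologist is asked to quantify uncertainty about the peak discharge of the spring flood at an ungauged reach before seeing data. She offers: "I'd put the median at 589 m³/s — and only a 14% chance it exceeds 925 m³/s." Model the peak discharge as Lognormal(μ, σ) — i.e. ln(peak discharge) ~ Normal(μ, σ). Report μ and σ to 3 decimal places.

If T ~ Lognormal(μ,σ) then ln T ~ Normal(μ,σ), so the p-quantile of ln T is μ + z_p·σ.
ln(589) = 6.378 and ln(925) = 6.83; z_{0.5} = 0, z_{0.86} = 1.08.
σ = (6.83 − 6.378)/(1.08 − (0)) = 0.418.
μ = 6.378 − (0)·0.418 = 6.378.

μ ≈ 6.378, σ ≈ 0.418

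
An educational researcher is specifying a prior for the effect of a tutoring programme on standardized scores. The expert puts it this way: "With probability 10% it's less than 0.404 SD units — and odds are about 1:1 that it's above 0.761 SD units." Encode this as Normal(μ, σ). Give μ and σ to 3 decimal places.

μ = 0.761, σ = 0.279

For Normal(μ,σ), the p-quantile is μ + z_p·σ. Here z_{0.1} = -1.282, z_{0.5} = 0.
So 0.404 = μ − 1.282σ and 0.761 = μ + 0σ.
Subtracting: σ = (0.761 − 0.404)/(0 − (-1.282)) = 0.279.
Then μ = 0.404 − (-1.282)·0.279 = 0.761.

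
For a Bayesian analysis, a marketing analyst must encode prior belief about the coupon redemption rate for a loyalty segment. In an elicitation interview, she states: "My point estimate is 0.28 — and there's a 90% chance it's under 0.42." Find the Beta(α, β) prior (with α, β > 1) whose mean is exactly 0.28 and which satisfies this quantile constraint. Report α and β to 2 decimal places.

α ≈ 4.96, β ≈ 12.76

With mean 0.28 fixed, write α = 0.28s, β = 0.72s where s = α+β.
Need P(θ < 0.42) = 0.9 under Beta(0.28s, 0.72s). Normal approximation: (q−m)/√(m(1−m)/s) ≈ z_{0.9} = 1.28, so s ≈ 0.28·0.72·(1.28)²/(0.42−0.28)² = 16.9.
At s = 16.9: P(θ<0.42) ≈ 0.895. Adjusting to match 0.9 gives s ≈ 17.72.
So α = 0.28·17.72 ≈ 4.96, β = 0.72·17.72 ≈ 12.76.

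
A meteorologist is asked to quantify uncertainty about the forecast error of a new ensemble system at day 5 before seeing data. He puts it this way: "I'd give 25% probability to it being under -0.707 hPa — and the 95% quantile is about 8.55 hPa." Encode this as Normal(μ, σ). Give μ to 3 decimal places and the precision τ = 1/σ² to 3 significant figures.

μ = 1.985, τ = 0.0628

The p-quantile of Normal(μ,σ) is μ + z_p·σ, with z_{0.25} = -0.6745 and z_{0.95} = 1.645.
Eliminate σ: μ = (z₂·x₁ − z₁·x₂)/(z₂ − z₁) = (1.645·-0.707 − (-0.6745)·8.55)/2.319 = 1.985.
Then σ = (x₂ − x₁)/(z₂ − z₁) = (8.55 − -0.707)/2.319 = 3.991.
Precision τ = 1/σ² = 1/3.991² = 0.0628.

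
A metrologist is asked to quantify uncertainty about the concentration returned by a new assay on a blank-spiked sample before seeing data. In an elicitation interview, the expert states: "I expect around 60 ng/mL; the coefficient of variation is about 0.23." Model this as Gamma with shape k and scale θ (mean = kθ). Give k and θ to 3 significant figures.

k ≈ 18.9, θ ≈ 3.17

For Gamma(k, scale θ): mean = kθ, variance = kθ², so CV = 1/√k.
CV = 0.23, hence k = 1/CV² = 18.9.
Then θ = mean/k = 60/18.9 = 3.17.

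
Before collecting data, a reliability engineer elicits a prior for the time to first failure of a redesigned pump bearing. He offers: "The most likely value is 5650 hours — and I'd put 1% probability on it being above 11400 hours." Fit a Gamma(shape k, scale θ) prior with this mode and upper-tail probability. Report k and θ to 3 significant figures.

k ≈ 11, θ ≈ 568

Gamma(k,θ) with k>1 has mode (k−1)θ, so θ = 5650/(k−1).
Need P(X < 11400) = 0.99 with θ tied to k this way. Start at k = 2, θ = 5650: P(X<11400) ≈ 0.599.
Too low — raise k to concentrate. Iterating converges to k ≈ 11.
Then θ = 5650/(11−1) ≈ 568.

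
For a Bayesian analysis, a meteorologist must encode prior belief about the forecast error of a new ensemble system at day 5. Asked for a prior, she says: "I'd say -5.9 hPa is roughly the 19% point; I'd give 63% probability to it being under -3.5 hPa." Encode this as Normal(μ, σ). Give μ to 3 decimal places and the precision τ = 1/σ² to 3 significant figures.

The p-quantile of Normal(μ,σ) is μ + z_p·σ, with z_{0.19} = -0.8779 and z_{0.63} = 0.3319.
Eliminate σ: μ = (z₂·x₁ − z₁·x₂)/(z₂ − z₁) = (0.3319·-5.9 − (-0.8779)·-3.5)/1.21 = -4.158.
Then σ = (x₂ − x₁)/(z₂ − z₁) = (-3.5 − -5.9)/1.21 = 1.984.
Precision τ = 1/σ² = 1/1.984² = 0.254.

μ = -4.158, τ = 0.254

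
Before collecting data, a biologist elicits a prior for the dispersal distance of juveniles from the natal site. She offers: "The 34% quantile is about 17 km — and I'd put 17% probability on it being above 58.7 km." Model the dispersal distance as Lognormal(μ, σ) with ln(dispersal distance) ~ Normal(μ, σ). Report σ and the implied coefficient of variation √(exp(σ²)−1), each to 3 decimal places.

If T ~ Lognormal(μ,σ) then ln T ~ Normal(μ,σ), so the p-quantile of ln T is μ + z_p·σ.
ln(17) = 2.833 and ln(58.7) = 4.072; z_{0.34} = -0.4125, z_{0.83} = 0.9542.
σ = (4.072 − 2.833)/(0.9542 − (-0.4125)) = 0.907.
μ = 2.833 − (-0.4125)·0.907 = 3.207.
CV = √(exp(σ²)−1) = √(exp(0.8222)−1) = 1.129.

σ ≈ 0.907, CV ≈ 1.129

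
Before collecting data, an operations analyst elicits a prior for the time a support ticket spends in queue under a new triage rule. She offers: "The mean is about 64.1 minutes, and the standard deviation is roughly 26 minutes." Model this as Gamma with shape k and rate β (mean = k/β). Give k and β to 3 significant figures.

k ≈ 6.08, β ≈ 0.0948

For Gamma(k, rate β): mean = k/β, variance = k/β², so CV = 1/√k.
CV = SD/mean = 26/64.1 = 0.4056, hence k = 1/CV² = 6.08.
Then β = k/mean = 6.08/64.1 = 0.0948.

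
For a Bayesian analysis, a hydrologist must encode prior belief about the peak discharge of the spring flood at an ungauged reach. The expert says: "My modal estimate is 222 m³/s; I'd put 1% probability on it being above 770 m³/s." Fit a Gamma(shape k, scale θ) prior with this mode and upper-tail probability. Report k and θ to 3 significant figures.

Gamma(k,θ) with k>1 has mode (k−1)θ, so θ = 222/(k−1).
Need P(X < 770) = 0.99 with θ tied to k this way. Start at k = 2, θ = 222: P(X<770) ≈ 0.861.
Too low — raise k to concentrate. Iterating converges to k ≈ 3.81.
Then θ = 222/(3.81−1) ≈ 79.1.

k ≈ 3.81, θ ≈ 79.1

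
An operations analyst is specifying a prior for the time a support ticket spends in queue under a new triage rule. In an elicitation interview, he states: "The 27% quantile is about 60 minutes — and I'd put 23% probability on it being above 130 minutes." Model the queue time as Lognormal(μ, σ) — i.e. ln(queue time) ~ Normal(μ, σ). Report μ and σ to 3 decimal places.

μ ≈ 4.445, σ ≈ 0.572

If T ~ Lognormal(μ,σ) then ln T ~ Normal(μ,σ), so the p-quantile of ln T is μ + z_p·σ.
ln(60) = 4.094 and ln(130) = 4.868; z_{0.27} = -0.6128, z_{0.77} = 0.7388.
σ = (4.868 − 4.094)/(0.7388 − (-0.6128)) = 0.572.
μ = 4.094 − (-0.6128)·0.572 = 4.445.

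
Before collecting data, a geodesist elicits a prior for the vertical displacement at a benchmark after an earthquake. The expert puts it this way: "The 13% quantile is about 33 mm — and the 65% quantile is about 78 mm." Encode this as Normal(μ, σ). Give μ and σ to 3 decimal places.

The p-quantile of Normal(μ,σ) is μ + z_p·σ, with z_{0.13} = -1.126 and z_{0.65} = 0.3853.
Eliminate σ: μ = (z₂·x₁ − z₁·x₂)/(z₂ − z₁) = (0.3853·33 − (-1.126)·78)/1.512 = 66.530.
Then σ = (x₂ − x₁)/(z₂ − z₁) = (78 − 33)/1.512 = 29.768.

μ = 66.530, σ = 29.768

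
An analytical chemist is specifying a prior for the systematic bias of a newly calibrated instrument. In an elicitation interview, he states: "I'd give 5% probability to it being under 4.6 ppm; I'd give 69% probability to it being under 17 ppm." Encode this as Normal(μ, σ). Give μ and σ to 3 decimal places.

μ = 14.128, σ = 5.792

For Normal(μ,σ), the p-quantile is μ + z_p·σ. Here z_{0.05} = -1.645, z_{0.69} = 0.4959.
So 4.6 = μ − 1.645σ and 17 = μ + 0.4959σ.
Subtracting: σ = (17 − 4.6)/(0.4959 − (-1.645)) = 5.792.
Then μ = 4.6 − (-1.645)·5.792 = 14.128.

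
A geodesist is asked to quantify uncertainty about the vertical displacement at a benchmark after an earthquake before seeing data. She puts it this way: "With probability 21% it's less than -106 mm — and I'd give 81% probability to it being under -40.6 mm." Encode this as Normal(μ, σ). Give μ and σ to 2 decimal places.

μ = -74.69, σ = 38.83

The p-quantile of Normal(μ,σ) is μ + z_p·σ, with z_{0.21} = -0.8064 and z_{0.81} = 0.8779.
Eliminate σ: μ = (z₂·x₁ − z₁·x₂)/(z₂ − z₁) = (0.8779·-106 − (-0.8064)·-40.6)/1.684 = -74.69.
Then σ = (x₂ − x₁)/(z₂ − z₁) = (-40.6 − -106)/1.684 = 38.83.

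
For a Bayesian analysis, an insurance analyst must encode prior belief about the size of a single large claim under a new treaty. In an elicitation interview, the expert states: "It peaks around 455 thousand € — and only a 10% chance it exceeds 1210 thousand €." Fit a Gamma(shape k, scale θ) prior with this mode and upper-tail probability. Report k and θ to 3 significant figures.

k ≈ 3, θ ≈ 227

Gamma(k,θ) with k>1 has mode (k−1)θ, so θ = 455/(k−1).
Need P(X < 1210) = 0.9 with θ tied to k this way. Start at k = 2, θ = 455: P(X<1210) ≈ 0.744.
Too low — raise k to concentrate. Iterating converges to k ≈ 3.
Then θ = 455/(3−1) ≈ 227.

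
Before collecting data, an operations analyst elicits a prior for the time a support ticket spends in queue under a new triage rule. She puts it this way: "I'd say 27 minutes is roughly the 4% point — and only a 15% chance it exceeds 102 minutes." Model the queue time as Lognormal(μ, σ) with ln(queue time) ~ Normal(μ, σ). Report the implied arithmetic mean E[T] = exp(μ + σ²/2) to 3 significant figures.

E[T] ≈ 69.7 minutes

If T ~ Lognormal(μ,σ) then ln T ~ Normal(μ,σ), so the p-quantile of ln T is μ + z_p·σ.
ln(27) = 3.296 and ln(102) = 4.625; z_{0.04} = -1.751, z_{0.85} = 1.036.
σ = (4.625 − 3.296)/(1.036 − (-1.751)) = 0.477.
μ = 3.296 − (-1.751)·0.477 = 4.131.
E[T] = exp(μ + σ²/2) = exp(4.131 + 0.1137) = 69.7 minutes.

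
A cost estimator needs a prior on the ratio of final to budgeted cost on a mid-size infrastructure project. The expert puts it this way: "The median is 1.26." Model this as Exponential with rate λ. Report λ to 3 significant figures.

Exponential median = ln 2 / λ, so λ = ln 2 / 1.26 = 0.55.

λ ≈ 0.55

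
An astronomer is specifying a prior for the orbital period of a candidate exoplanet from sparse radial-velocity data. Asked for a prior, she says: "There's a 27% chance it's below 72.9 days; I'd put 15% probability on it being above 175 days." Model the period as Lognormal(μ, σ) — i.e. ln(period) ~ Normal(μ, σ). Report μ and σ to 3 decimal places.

μ ≈ 4.614, σ ≈ 0.531

If T ~ Lognormal(μ,σ) then ln T ~ Normal(μ,σ), so the p-quantile of ln T is μ + z_p·σ.
ln(72.9) = 4.289 and ln(175) = 5.165; z_{0.27} = -0.6128, z_{0.85} = 1.036.
σ = (5.165 − 4.289)/(1.036 − (-0.6128)) = 0.531.
μ = 4.289 − (-0.6128)·0.531 = 4.614.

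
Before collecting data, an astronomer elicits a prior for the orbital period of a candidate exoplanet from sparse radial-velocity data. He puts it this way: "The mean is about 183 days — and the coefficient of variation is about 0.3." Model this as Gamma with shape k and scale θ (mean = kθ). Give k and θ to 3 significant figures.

For Gamma(k, scale θ): mean = kθ, variance = kθ², so CV = 1/√k.
CV = 0.3, hence k = 1/CV² = 11.1.
Then θ = mean/k = 183/11.1 = 16.5.

k ≈ 11.1, θ ≈ 16.5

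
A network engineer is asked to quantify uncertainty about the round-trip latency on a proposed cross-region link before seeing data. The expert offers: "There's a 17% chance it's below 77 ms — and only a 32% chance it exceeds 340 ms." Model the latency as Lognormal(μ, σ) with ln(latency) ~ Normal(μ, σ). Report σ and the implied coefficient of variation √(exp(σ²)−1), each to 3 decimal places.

If T ~ Lognormal(μ,σ) then ln T ~ Normal(μ,σ), so the p-quantile of ln T is μ + z_p·σ.
ln(77) = 4.344 and ln(340) = 5.829; z_{0.17} = -0.9542, z_{0.68} = 0.4677.
σ = (5.829 − 4.344)/(0.4677 − (-0.9542)) = 1.045.
μ = 4.344 − (-0.9542)·1.045 = 5.340.
CV = √(exp(σ²)−1) = √(exp(1.0910)−1) = 1.406.

σ ≈ 1.045, CV ≈ 1.406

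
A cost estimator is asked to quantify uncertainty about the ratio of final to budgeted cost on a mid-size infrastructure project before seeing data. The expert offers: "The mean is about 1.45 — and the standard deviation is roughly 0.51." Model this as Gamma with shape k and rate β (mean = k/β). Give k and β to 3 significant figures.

k ≈ 8.08, β ≈ 5.57

For Gamma(k, rate β): mean = k/β, variance = k/β², so CV = 1/√k.
CV = SD/mean = 0.51/1.45 = 0.3517, hence k = 1/CV² = 8.08.
Then β = k/mean = 8.08/1.45 = 5.57.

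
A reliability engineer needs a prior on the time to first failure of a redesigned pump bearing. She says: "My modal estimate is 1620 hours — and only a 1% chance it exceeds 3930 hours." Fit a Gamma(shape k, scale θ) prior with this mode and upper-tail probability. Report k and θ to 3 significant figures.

k ≈ 7.02, θ ≈ 269

Gamma(k,θ) with k>1 has mode (k−1)θ, so θ = 1620/(k−1).
Need P(X < 3930) = 0.99 with θ tied to k this way. Start at k = 2, θ = 1620: P(X<3930) ≈ 0.697.
Too low — raise k to concentrate. Iterating converges to k ≈ 7.02.
Then θ = 1620/(7.02−1) ≈ 269.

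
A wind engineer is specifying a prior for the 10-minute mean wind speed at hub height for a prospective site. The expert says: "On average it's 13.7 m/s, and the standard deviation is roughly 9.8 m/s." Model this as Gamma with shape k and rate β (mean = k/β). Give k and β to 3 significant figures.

k ≈ 1.95, β ≈ 0.143

For Gamma(k, rate β): mean = k/β, variance = k/β², so CV = 1/√k.
CV = SD/mean = 9.8/13.7 = 0.7153, hence k = 1/CV² = 1.95.
Then β = k/mean = 1.95/13.7 = 0.143.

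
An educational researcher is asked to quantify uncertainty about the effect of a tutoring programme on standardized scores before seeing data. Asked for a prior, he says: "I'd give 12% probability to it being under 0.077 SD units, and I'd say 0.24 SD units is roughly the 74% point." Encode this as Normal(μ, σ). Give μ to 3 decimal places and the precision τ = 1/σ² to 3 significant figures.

The p-quantile of Normal(μ,σ) is μ + z_p·σ, with z_{0.12} = -1.175 and z_{0.74} = 0.6433.
Eliminate σ: μ = (z₂·x₁ − z₁·x₂)/(z₂ − z₁) = (0.6433·0.077 − (-1.175)·0.24)/1.818 = 0.182.
Then σ = (x₂ − x₁)/(z₂ − z₁) = (0.24 − 0.077)/1.818 = 0.090.
Precision τ = 1/σ² = 1/0.08964² = 124.

μ = 0.182, τ = 124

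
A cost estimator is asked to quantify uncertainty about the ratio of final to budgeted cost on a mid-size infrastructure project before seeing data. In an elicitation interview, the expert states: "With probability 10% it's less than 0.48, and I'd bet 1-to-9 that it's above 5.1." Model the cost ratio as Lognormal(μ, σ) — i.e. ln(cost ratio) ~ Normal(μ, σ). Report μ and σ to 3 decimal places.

μ ≈ 0.448, σ ≈ 0.922

If T ~ Lognormal(μ,σ) then ln T ~ Normal(μ,σ), so the p-quantile of ln T is μ + z_p·σ.
ln(0.48) = -0.734 and ln(5.1) = 1.629; z_{0.1} = -1.282, z_{0.9} = 1.282.
σ = (1.629 − -0.734)/(1.282 − (-1.282)) = 0.922.
μ = -0.734 − (-1.282)·0.922 = 0.448.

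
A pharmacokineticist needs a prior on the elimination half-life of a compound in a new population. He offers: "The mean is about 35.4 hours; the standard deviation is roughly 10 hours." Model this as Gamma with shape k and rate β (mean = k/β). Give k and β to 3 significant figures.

k ≈ 12.5, β ≈ 0.354

For Gamma(k, rate β): mean = k/β, variance = k/β², so CV = 1/√k.
CV = SD/mean = 10/35.4 = 0.2825, hence k = 1/CV² = 12.5.
Then β = k/mean = 12.5/35.4 = 0.354.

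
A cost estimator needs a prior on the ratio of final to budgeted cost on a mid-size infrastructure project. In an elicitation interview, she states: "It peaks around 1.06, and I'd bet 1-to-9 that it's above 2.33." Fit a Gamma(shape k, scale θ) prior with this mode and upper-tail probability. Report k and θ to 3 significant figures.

Gamma(k,θ) with k>1 has mode (k−1)θ, so θ = 1.06/(k−1).
Need P(X < 2.33) = 0.9 with θ tied to k this way. Start at k = 2, θ = 1.06: P(X<2.33) ≈ 0.645.
Too low — raise k to concentrate. Iterating converges to k ≈ 4.1.
Then θ = 1.06/(4.1−1) ≈ 0.342.

k ≈ 4.1, θ ≈ 0.342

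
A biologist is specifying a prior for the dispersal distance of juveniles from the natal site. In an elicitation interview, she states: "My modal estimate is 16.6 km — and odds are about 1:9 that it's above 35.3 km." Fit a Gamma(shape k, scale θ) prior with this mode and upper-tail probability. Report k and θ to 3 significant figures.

k ≈ 4.38, θ ≈ 4.92

Gamma(k,θ) with k>1 has mode (k−1)θ, so θ = 16.6/(k−1).
Need P(X < 35.3) = 0.9 with θ tied to k this way. Start at k = 2, θ = 16.6: P(X<35.3) ≈ 0.627.
Too low — raise k to concentrate. Iterating converges to k ≈ 4.38.
Then θ = 16.6/(4.38−1) ≈ 4.92.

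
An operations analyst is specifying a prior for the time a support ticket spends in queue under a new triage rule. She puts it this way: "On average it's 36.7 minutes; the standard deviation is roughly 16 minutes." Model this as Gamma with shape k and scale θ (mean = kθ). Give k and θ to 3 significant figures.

k ≈ 5.26, θ ≈ 6.98

For Gamma(k, scale θ): mean = kθ, variance = kθ², so CV = 1/√k.
CV = SD/mean = 16/36.7 = 0.436, hence k = 1/CV² = 5.26.
Then θ = mean/k = 36.7/5.26 = 6.98.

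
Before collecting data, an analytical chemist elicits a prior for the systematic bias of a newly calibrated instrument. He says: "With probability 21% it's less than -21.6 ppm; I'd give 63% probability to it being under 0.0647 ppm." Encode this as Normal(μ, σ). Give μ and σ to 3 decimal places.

The p-quantile of Normal(μ,σ) is μ + z_p·σ, with z_{0.21} = -0.8064 and z_{0.63} = 0.3319.
Eliminate σ: μ = (z₂·x₁ − z₁·x₂)/(z₂ − z₁) = (0.3319·-21.6 − (-0.8064)·0.0647)/1.138 = -6.251.
Then σ = (x₂ − x₁)/(z₂ − z₁) = (0.0647 − -21.6)/1.138 = 19.033.

μ = -6.251, σ = 19.033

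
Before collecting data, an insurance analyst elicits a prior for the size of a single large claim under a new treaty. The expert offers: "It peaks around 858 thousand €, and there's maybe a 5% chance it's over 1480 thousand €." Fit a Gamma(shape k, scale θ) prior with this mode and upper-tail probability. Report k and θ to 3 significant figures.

Gamma(k,θ) with k>1 has mode (k−1)θ, so θ = 858/(k−1).
Need P(X < 1480) = 0.95 with θ tied to k this way. Start at k = 2, θ = 858: P(X<1480) ≈ 0.514.
Too low — raise k to concentrate. Iterating converges to k ≈ 10.4.
Then θ = 858/(10.4−1) ≈ 91.4.

k ≈ 10.4, θ ≈ 91.4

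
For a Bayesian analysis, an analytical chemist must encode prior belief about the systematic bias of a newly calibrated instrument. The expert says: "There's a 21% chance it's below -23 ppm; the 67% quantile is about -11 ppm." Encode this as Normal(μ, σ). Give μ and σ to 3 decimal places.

μ = -15.236, σ = 9.628

The p-quantile of Normal(μ,σ) is μ + z_p·σ, with z_{0.21} = -0.8064 and z_{0.67} = 0.4399.
Eliminate σ: μ = (z₂·x₁ − z₁·x₂)/(z₂ − z₁) = (0.4399·-23 − (-0.8064)·-11)/1.246 = -15.236.
Then σ = (x₂ − x₁)/(z₂ − z₁) = (-11 − -23)/1.246 = 9.628.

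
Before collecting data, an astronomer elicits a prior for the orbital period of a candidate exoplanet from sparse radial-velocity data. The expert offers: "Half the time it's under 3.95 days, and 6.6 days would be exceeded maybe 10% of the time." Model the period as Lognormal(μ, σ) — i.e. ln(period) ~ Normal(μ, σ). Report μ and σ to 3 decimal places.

If T ~ Lognormal(μ,σ) then ln T ~ Normal(μ,σ), so the p-quantile of ln T is μ + z_p·σ.
ln(3.95) = 1.374 and ln(6.6) = 1.887; z_{0.5} = 0, z_{0.9} = 1.282.
σ = (1.887 − 1.374)/(1.282 − (0)) = 0.401.
μ = 1.374 − (0)·0.401 = 1.374.

μ ≈ 1.374, σ ≈ 0.401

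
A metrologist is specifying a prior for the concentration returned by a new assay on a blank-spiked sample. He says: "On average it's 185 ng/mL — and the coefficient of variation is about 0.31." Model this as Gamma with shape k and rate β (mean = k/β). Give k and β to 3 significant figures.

k ≈ 10.4, β ≈ 0.0562

For Gamma(k, rate β): mean = k/β, variance = k/β², so CV = 1/√k.
CV = 0.31, hence k = 1/CV² = 10.4.
Then β = k/mean = 10.4/185 = 0.0562.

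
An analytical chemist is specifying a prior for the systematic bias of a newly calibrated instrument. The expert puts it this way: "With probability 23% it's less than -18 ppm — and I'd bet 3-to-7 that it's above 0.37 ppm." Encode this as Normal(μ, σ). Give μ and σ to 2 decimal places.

μ = -7.26, σ = 14.54

The p-quantile of Normal(μ,σ) is μ + z_p·σ, with z_{0.23} = -0.7388 and z_{0.7} = 0.5244.
Eliminate σ: μ = (z₂·x₁ − z₁·x₂)/(z₂ − z₁) = (0.5244·-18 − (-0.7388)·0.37)/1.263 = -7.26.
Then σ = (x₂ − x₁)/(z₂ − z₁) = (0.37 − -18)/1.263 = 14.54.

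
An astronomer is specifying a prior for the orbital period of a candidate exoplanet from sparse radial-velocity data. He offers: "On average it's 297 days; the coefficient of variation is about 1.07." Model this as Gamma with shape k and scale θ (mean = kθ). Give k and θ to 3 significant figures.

k ≈ 0.873, θ ≈ 340

For Gamma(k, scale θ): mean = kθ, variance = kθ², so CV = 1/√k.
CV = 1.07, hence k = 1/CV² = 0.873.
Then θ = mean/k = 297/0.873 = 340.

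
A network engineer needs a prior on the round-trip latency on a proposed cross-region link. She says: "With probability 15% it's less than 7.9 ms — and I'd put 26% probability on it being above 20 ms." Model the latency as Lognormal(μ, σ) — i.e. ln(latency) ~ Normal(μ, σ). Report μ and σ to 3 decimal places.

μ ≈ 2.640, σ ≈ 0.553

If T ~ Lognormal(μ,σ) then ln T ~ Normal(μ,σ), so the p-quantile of ln T is μ + z_p·σ.
ln(7.9) = 2.067 and ln(20) = 2.996; z_{0.15} = -1.036, z_{0.74} = 0.6433.
σ = (2.996 − 2.067)/(0.6433 − (-1.036)) = 0.553.
μ = 2.067 − (-1.036)·0.553 = 2.640.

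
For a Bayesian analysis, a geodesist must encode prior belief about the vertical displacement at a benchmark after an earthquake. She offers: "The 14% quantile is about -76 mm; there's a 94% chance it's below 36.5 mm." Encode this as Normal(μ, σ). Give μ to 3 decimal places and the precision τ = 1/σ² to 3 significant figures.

μ = -29.878, τ = 0.000549

The p-quantile of Normal(μ,σ) is μ + z_p·σ, with z_{0.14} = -1.08 and z_{0.94} = 1.555.
Eliminate σ: μ = (z₂·x₁ − z₁·x₂)/(z₂ − z₁) = (1.555·-76 − (-1.08)·36.5)/2.635 = -29.878.
Then σ = (x₂ − x₁)/(z₂ − z₁) = (36.5 − -76)/2.635 = 42.693.
Precision τ = 1/σ² = 1/42.69² = 0.000549.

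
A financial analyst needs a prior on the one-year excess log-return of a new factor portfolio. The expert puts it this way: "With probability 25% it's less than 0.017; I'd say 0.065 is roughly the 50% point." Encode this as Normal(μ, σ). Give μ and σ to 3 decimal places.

For Normal(μ,σ), the p-quantile is μ + z_p·σ. Here z_{0.25} = -0.6745, z_{0.5} = 0.
So 0.017 = μ − 0.6745σ and 0.065 = μ + 0σ.
Subtracting: σ = (0.065 − 0.017)/(0 − (-0.6745)) = 0.071.
Then μ = 0.017 − (-0.6745)·0.071 = 0.065.

μ = 0.065, σ = 0.071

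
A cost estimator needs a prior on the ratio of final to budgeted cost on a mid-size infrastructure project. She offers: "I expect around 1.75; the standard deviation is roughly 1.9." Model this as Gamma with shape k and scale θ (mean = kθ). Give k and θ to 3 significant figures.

For Gamma(k, scale θ): mean = kθ, variance = kθ², so CV = 1/√k.
CV = SD/mean = 1.9/1.75 = 1.086, hence k = 1/CV² = 0.848.
Then θ = mean/k = 1.75/0.848 = 2.06.

k ≈ 0.848, θ ≈ 2.06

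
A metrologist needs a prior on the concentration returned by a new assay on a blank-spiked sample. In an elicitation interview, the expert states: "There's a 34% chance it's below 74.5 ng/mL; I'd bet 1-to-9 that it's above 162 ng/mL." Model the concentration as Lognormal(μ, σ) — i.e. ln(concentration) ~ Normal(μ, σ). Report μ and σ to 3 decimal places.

μ ≈ 4.500, σ ≈ 0.459

If T ~ Lognormal(μ,σ) then ln T ~ Normal(μ,σ), so the p-quantile of ln T is μ + z_p·σ.
ln(74.5) = 4.311 and ln(162) = 5.088; z_{0.34} = -0.4125, z_{0.9} = 1.282.
σ = (5.088 − 4.311)/(1.282 − (-0.4125)) = 0.459.
μ = 4.311 − (-0.4125)·0.459 = 4.500.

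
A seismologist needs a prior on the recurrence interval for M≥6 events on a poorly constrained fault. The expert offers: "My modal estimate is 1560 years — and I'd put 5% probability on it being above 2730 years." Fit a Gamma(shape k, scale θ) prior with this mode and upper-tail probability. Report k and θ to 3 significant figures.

Gamma(k,θ) with k>1 has mode (k−1)θ, so θ = 1560/(k−1).
Need P(X < 2730) = 0.95 with θ tied to k this way. Start at k = 2, θ = 1560: P(X<2730) ≈ 0.522.
Too low — raise k to concentrate. Iterating converges to k ≈ 9.91.
Then θ = 1560/(9.91−1) ≈ 175.

k ≈ 9.91, θ ≈ 175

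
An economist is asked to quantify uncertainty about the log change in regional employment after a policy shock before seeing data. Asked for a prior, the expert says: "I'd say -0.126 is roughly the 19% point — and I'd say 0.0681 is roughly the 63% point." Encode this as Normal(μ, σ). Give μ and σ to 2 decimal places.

μ = 0.01, σ = 0.16

The p-quantile of Normal(μ,σ) is μ + z_p·σ, with z_{0.19} = -0.8779 and z_{0.63} = 0.3319.
Eliminate σ: μ = (z₂·x₁ − z₁·x₂)/(z₂ − z₁) = (0.3319·-0.126 − (-0.8779)·0.0681)/1.21 = 0.01.
Then σ = (x₂ − x₁)/(z₂ − z₁) = (0.0681 − -0.126)/1.21 = 0.16.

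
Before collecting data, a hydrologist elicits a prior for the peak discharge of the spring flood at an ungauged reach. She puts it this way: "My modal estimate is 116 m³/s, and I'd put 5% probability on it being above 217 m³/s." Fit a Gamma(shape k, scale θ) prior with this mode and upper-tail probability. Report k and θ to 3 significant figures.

Gamma(k,θ) with k>1 has mode (k−1)θ, so θ = 116/(k−1).
Need P(X < 217) = 0.95 with θ tied to k this way. Start at k = 2, θ = 116: P(X<217) ≈ 0.558.
Too low — raise k to concentrate. Iterating converges to k ≈ 8.09.
Then θ = 116/(8.09−1) ≈ 16.4.

k ≈ 8.09, θ ≈ 16.4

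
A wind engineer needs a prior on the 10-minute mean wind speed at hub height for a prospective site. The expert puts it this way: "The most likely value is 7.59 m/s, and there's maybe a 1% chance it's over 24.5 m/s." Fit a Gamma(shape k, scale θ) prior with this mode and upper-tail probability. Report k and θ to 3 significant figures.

Gamma(k,θ) with k>1 has mode (k−1)θ, so θ = 7.59/(k−1).
Need P(X < 24.5) = 0.99 with θ tied to k this way. Start at k = 2, θ = 7.59: P(X<24.5) ≈ 0.832.
Too low — raise k to concentrate. Iterating converges to k ≈ 4.22.
Then θ = 7.59/(4.22−1) ≈ 2.36.

k ≈ 4.22, θ ≈ 2.36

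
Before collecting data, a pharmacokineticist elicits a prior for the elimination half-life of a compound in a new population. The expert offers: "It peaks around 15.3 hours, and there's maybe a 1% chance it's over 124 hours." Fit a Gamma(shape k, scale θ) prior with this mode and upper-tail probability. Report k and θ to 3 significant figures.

Gamma(k,θ) with k>1 has mode (k−1)θ, so θ = 15.3/(k−1).
Need P(X < 124) = 0.99 with θ tied to k this way. Start at k = 2, θ = 15.3: P(X<124) ≈ 0.997.
Too high — lower k to spread out. Iterating converges to k ≈ 1.76.
Then θ = 15.3/(1.76−1) ≈ 20.

k ≈ 1.76, θ ≈ 20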